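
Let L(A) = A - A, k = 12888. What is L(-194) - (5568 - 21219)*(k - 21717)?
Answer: -138182679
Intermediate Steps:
L(A) = 0
L(-194) - (5568 - 21219)*(k - 21717) = 0 - (5568 - 21219)*(12888 - 21717) = 0 - (-15651)*(-8829) = 0 - 1*138182679 = 0 - 138182679 = -138182679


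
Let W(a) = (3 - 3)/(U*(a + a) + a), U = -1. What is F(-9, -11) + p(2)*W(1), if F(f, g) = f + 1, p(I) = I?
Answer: -8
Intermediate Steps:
F(f, g) = 1 + f
W(a) = 0 (W(a) = (3 - 3)/(-(a + a) + a) = 0/(-2*a + a) = 0/((-a)) = 0*(-1/a) = 0)
F(-9, -11) + p(2)*W(1) = (1 - 9) + 2*0 = -8 + 0 = -8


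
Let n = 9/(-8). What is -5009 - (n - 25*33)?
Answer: -33463/8 ≈ -4182.9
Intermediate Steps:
n = -9/8 (n = 9*(-1/8) = -9/8 ≈ -1.1250)
-5009 - (n - 25*33) = -5009 - (-9/8 - 25*33) = -5009 - (-9/8 - 825) = -5009 - 1*(-6609/8) = -5009 + 6609/8 = -33463/8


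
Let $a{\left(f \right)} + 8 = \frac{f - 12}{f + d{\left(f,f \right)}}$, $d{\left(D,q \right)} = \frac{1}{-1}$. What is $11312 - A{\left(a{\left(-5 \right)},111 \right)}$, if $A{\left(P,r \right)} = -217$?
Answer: $11529$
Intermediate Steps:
$d{\left(D,q \right)} = -1$
$a{\left(f \right)} = -8 + \frac{-12 + f}{-1 + f}$ ($a{\left(f \right)} = -8 + \frac{f - 12}{f - 1} = -8 + \frac{-12 + f}{-1 + f}$)
$11312 - A{\left(a{\left(-5 \right)},111 \right)} = 11312 - -217 = 11312 + 217 = 11529$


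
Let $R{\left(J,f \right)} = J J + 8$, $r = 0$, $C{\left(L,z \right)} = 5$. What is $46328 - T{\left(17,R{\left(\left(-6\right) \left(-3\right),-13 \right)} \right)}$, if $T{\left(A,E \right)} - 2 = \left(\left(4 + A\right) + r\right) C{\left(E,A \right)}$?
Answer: $46221$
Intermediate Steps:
$R{\left(J,f \right)} = 8 + J^{2}$ ($R{\left(J,f \right)} = J^{2} + 8 = 8 + J^{2}$)
$T{\left(A,E \right)} = 22 + 5 A$ ($T{\left(A,E \right)} = 2 + \left(\left(4 + A\right) + 0\right) 5 = 2 + \left(4 + A\right) 5 = 2 + \left(20 + 5 A\right) = 22 + 5 A$)
$46328 - T{\left(17,R{\left(\left(-6\right) \left(-3\right),-13 \right)} \right)} = 46328 - \left(22 + 5 \cdot 17\right) = 46328 - \left(22 + 85\right) = 46328 - 107 = 46221$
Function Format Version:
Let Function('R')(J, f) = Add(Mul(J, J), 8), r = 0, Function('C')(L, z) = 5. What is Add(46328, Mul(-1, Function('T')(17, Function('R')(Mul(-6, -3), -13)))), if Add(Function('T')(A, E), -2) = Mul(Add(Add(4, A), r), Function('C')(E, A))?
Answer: 46221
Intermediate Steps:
Function('R')(J, f) = Add(8, Pow(J, 2)) (Function('R')(J, f) = Add(Pow(J, 2), 8) = Add(8, Pow(J, 2)))
Function('T')(A, E) = Add(22, Mul(5, A)) (Function('T')(A, E) = Add(2, Mul(Add(Add(4, A), 0), 5)) = Add(2, Mul(Add(4, A), 5)) = Add(2, Add(20, Mul(5, A))) = Add(22, Mul(5, A)))
Add(46328, Mul(-1, Function('T')(17, Function('R')(Mul(-6, -3), -13)))) = Add(46328, Mul(-1, Add(22, Mul(5, 17)))) = Add(46328, Mul(-1, Add(22, 85))) = Add(46328, Mul(-1, 107)) = Add(46328, -107) = 46221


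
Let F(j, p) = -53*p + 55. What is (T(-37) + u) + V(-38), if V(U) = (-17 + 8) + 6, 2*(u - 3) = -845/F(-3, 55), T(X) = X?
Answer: -3243/88 ≈ -36.852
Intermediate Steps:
F(j, p) = 55 - 53*p
u = 277/88 (u = 3 + (-845/(55 - 53*55))/2 = 3 + (-845/(55 - 2915))/2 = 3 + (-845/(-2860))/2 = 3 + (-845*(-1/2860))/2 = 3 + (½)*(13/44) = 3 + 13/88 = 277/88 ≈ 3.1477)
V(U) = -3 (V(U) = -9 + 6 = -3)
(T(-37) + u) + V(-38) = (-37 + 277/88) - 3 = -2979/88 - 3 = -3243/88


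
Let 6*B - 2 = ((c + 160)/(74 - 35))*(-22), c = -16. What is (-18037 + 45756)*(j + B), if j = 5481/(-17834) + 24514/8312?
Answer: -423187965746629/1445303028 ≈ -2.9280e+5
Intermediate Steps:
j = 97906151/37059052 (j = 5481*(-1/17834) + 24514*(1/8312) = -5481/17834 + 12257/4156 = 97906151/37059052 ≈ 2.6419)
B = -515/39 (B = ⅓ + (((-16 + 160)/(74 - 35))*(-22))/6 = ⅓ + ((144/39)*(-22))/6 = ⅓ + ((144*(1/39))*(-22))/6 = ⅓ + ((48/13)*(-22))/6 = ⅓ + (⅙)*(-1056/13) = ⅓ - 176/13 = -515/39 ≈ -13.205)
(-18037 + 45756)*(j + B) = (-18037 + 45756)*(97906151/37059052 - 515/39) = 27719*(-15267071891/1445303028) = -423187965746629/1445303028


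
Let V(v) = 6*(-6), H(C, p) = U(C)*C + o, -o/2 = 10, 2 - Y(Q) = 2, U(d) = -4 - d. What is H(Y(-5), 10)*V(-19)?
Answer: 720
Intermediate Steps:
Y(Q) = 0 (Y(Q) = 2 - 1*2 = 2 - 2 = 0)
o = -20 (o = -2*10 = -20)
H(C, p) = -20 + C*(-4 - C) (H(C, p) = (-4 - C)*C - 20 = C*(-4 - C) - 20 = -20 + C*(-4 - C))
V(v) = -36
H(Y(-5), 10)*V(-19) = (-20 - 1*0*(4 + 0))*(-36) = (-20 - 1*0*4)*(-36) = (-20 + 0)*(-36) = -20*(-36) = 720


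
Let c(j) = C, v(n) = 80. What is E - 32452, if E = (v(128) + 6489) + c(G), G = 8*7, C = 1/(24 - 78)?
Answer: -1397683/54 ≈ -25883.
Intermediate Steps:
C = -1/54 (C = 1/(-54) = -1/54 ≈ -0.018519)
G = 56
c(j) = -1/54
E = 354725/54 (E = (80 + 6489) - 1/54 = 6569 - 1/54 = 354725/54 ≈ 6569.0)
E - 32452 = 354725/54 - 32452 = -1397683/54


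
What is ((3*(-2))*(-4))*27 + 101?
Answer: 749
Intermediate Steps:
((3*(-2))*(-4))*27 + 101 = -6*(-4)*27 + 101 = 24*27 + 101 = 648 + 101 = 749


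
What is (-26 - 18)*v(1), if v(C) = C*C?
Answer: -44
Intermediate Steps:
v(C) = C²
(-26 - 18)*v(1) = (-26 - 18)*1² = -44*1 = -44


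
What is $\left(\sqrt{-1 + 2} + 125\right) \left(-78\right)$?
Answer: $-9828$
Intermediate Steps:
$\left(\sqrt{-1 + 2} + 125\right) \left(-78\right) = \left(\sqrt{1} + 125\right) \left(-78\right) = \left(1 + 125\right) \left(-78\right) = 126 \left(-78\right) = -9828$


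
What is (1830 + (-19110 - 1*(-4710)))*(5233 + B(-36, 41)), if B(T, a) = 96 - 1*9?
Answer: -66872400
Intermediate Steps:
B(T, a) = 87 (B(T, a) = 96 - 9 = 87)
(1830 + (-19110 - 1*(-4710)))*(5233 + B(-36, 41)) = (1830 + (-19110 - 1*(-4710)))*(5233 + 87) = (1830 + (-19110 + 4710))*5320 = (1830 - 14400)*5320 = -12570*5320 = -66872400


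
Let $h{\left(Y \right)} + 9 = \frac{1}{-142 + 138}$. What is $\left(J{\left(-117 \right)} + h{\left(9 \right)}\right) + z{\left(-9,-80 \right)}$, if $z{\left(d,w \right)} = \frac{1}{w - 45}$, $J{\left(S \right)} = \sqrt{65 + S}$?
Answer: $- \frac{4629}{500} + 2 i \sqrt{13} \approx -9.258 + 7.2111 i$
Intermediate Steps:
$h{\left(Y \right)} = - \frac{37}{4}$ ($h{\left(Y \right)} = -9 + \frac{1}{-142 + 138} = -9 + \frac{1}{-4} = -9 - \frac{1}{4} = - \frac{37}{4}$)
$z{\left(d,w \right)} = \frac{1}{-45 + w}$
$\left(J{\left(-117 \right)} + h{\left(9 \right)}\right) + z{\left(-9,-80 \right)} = \left(\sqrt{65 - 117} - \frac{37}{4}\right) + \frac{1}{-45 - 80} = \left(\sqrt{-52} - \frac{37}{4}\right) + \frac{1}{-125} = \left(2 i \sqrt{13} - \frac{37}{4}\right) - \frac{1}{125} = \left(- \frac{37}{4} + 2 i \sqrt{13}\right) - \frac{1}{125} = - \frac{4629}{500} + 2 i \sqrt{13}$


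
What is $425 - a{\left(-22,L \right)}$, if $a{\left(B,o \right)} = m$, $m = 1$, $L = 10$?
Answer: $424$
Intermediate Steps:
$a{\left(B,o \right)} = 1$
$425 - a{\left(-22,L \right)} = 425 - 1 = 424$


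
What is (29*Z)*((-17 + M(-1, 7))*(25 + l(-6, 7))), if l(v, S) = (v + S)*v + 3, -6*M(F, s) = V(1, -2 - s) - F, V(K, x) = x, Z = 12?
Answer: -119944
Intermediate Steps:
M(F, s) = ⅓ + F/6 + s/6 (M(F, s) = -((-2 - s) - F)/6 = -(-2 - F - s)/6 = ⅓ + F/6 + s/6)
l(v, S) = 3 + v*(S + v) (l(v, S) = (S + v)*v + 3 = v*(S + v) + 3 = 3 + v*(S + v))
(29*Z)*((-17 + M(-1, 7))*(25 + l(-6, 7))) = (29*12)*((-17 + (⅓ + (⅙)*(-1) + (⅙)*7))*(25 + (3 + (-6)² + 7*(-6)))) = 348*((-17 + (⅓ - ⅙ + 7/6))*(25 + (3 + 36 - 42))) = 348*((-17 + 4/3)*(25 - 3)) = 348*(-47/3*22) = 348*(-1034/3) = -119944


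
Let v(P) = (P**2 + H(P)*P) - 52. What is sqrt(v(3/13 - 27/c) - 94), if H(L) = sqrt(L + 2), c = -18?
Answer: sqrt(-96671 + 45*sqrt(2522))/26 ≈ 11.818*I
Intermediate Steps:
H(L) = sqrt(2 + L)
v(P) = -52 + P**2 + P*sqrt(2 + P) (v(P) = (P**2 + sqrt(2 + P)*P) - 52 = (P**2 + P*sqrt(2 + P)) - 52 = -52 + P**2 + P*sqrt(2 + P))
sqrt(v(3/13 - 27/c) - 94) = sqrt((-52 + (3/13 - 27/(-18))**2 + (3/13 - 27/(-18))*sqrt(2 + (3/13 - 27/(-18)))) - 94) = sqrt((-52 + (3*(1/13) - 27*(-1/18))**2 + (3*(1/13) - 27*(-1/18))*sqrt(2 + (3*(1/13) - 27*(-1/18)))) - 94) = sqrt((-52 + (3/13 + 3/2)**2 + (3/13 + 3/2)*sqrt(2 + (3/13 + 3/2))) - 94) = sqrt((-52 + (45/26)**2 + 45*sqrt(2 + 45/26)/26) - 94) = sqrt((-52 + 2025/676 + 45*sqrt(97/26)/26) - 94) = sqrt((-52 + 2025/676 + 45*(sqrt(2522)/26)/26) - 94) = sqrt((-52 + 2025/676 + 45*sqrt(2522)/676) - 94) = sqrt((-33127/676 + 45*sqrt(2522)/676) - 94) = sqrt(-96671/676 + 45*sqrt(2522)/676)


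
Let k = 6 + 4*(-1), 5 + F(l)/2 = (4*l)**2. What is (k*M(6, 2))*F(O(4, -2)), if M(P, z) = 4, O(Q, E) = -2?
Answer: 944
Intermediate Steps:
F(l) = -10 + 32*l**2 (F(l) = -10 + 2*(4*l)**2 = -10 + 2*(16*l**2) = -10 + 32*l**2)
k = 2 (k = 6 - 4 = 2)
(k*M(6, 2))*F(O(4, -2)) = (2*4)*(-10 + 32*(-2)**2) = 8*(-10 + 32*4) = 8*(-10 + 128) = 8*118 = 944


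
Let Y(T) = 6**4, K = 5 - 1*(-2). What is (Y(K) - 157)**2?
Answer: 1297321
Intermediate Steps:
K = 7 (K = 5 + 2 = 7)
Y(T) = 1296
(Y(K) - 157)**2 = (1296 - 157)**2 = 1139**2 = 1297321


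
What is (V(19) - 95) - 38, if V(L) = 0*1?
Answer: -133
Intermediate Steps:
V(L) = 0
(V(19) - 95) - 38 = (0 - 95) - 38 = -95 - 38 = -133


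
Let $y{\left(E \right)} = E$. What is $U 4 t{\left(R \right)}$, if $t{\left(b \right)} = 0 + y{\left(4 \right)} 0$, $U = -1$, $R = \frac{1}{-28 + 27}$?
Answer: $0$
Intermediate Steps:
$R = -1$ ($R = \frac{1}{-1} = -1$)
$t{\left(b \right)} = 0$ ($t{\left(b \right)} = 0 + 4 \cdot 0 = 0 + 0 = 0$)
$U 4 t{\left(R \right)} = \left(-1\right) 4 \cdot 0 = \left(-4\right) 0 = 0$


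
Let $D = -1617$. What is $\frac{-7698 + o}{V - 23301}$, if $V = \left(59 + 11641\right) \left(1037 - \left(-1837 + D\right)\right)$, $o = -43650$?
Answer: $- \frac{17116}{17507133} \approx -0.00097766$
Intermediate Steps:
$V = 52544700$ ($V = \left(59 + 11641\right) \left(1037 + \left(1837 - -1617\right)\right) = 11700 \left(1037 + \left(1837 + 1617\right)\right) = 11700 \left(1037 + 3454\right) = 11700 \cdot 4491 = 52544700$)
$\frac{-7698 + o}{V - 23301} = \frac{-7698 - 43650}{52544700 - 23301} = - \frac{51348}{52521399} = \left(-51348\right) \frac{1}{52521399} = - \frac{17116}{17507133}$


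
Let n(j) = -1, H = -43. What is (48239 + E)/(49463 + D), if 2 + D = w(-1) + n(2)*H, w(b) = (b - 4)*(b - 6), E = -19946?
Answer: 9431/16513 ≈ 0.57113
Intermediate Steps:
w(b) = (-6 + b)*(-4 + b) (w(b) = (-4 + b)*(-6 + b) = (-6 + b)*(-4 + b))
D = 76 (D = -2 + ((24 + (-1)² - 10*(-1)) - 1*(-43)) = -2 + ((24 + 1 + 10) + 43) = -2 + (35 + 43) = -2 + 78 = 76)
(48239 + E)/(49463 + D) = (48239 - 19946)/(49463 + 76) = 28293/49539 = 28293*(1/49539) = 9431/16513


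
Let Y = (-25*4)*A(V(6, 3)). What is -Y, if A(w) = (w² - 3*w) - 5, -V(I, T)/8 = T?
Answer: 64300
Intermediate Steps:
V(I, T) = -8*T
A(w) = -5 + w² - 3*w
Y = -64300 (Y = (-25*4)*(-5 + (-8*3)² - (-24)*3) = -100*(-5 + (-24)² - 3*(-24)) = -100*(-5 + 576 + 72) = -100*643 = -64300)
-Y = -1*(-64300) = 64300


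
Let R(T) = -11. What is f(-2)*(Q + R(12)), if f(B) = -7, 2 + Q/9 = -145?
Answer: 9338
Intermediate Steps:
Q = -1323 (Q = -18 + 9*(-145) = -18 - 1305 = -1323)
f(-2)*(Q + R(12)) = -7*(-1323 - 11) = -7*(-1334) = 9338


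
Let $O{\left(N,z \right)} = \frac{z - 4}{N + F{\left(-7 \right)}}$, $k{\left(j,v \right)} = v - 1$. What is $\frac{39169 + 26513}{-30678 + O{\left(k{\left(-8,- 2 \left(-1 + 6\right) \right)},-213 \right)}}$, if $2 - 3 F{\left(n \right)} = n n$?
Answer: $- \frac{583840}{272621} \approx -2.1416$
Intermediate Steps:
$k{\left(j,v \right)} = -1 + v$
$F{\left(n \right)} = \frac{2}{3} - \frac{n^{2}}{3}$ ($F{\left(n \right)} = \frac{2}{3} - \frac{n n}{3} = \frac{2}{3} - \frac{n^{2}}{3}$)
$O{\left(N,z \right)} = \frac{-4 + z}{- \frac{47}{3} + N}$ ($O{\left(N,z \right)} = \frac{z - 4}{N + \left(\frac{2}{3} - \frac{\left(-7\right)^{2}}{3}\right)} = \frac{-4 + z}{N + \left(\frac{2}{3} - \frac{49}{3}\right)} = \frac{-4 + z}{N - \frac{47}{3}} = \frac{-4 + z}{- \frac{47}{3} + N}$)
$\frac{39169 + 26513}{-30678 + O{\left(k{\left(-8,- 2 \left(-1 + 6\right) \right)},-213 \right)}} = \frac{39169 + 26513}{-30678 + \frac{3 \left(-4 - 213\right)}{-47 + 3 \left(-1 - 2 \left(-1 + 6\right)\right)}} = \frac{65682}{-30678 + 3 \frac{1}{-47 + 3 \left(-1 - 10\right)} \left(-217\right)} = \frac{65682}{-30678 + 3 \frac{1}{-47 + 3 \left(-11\right)} \left(-217\right)} = \frac{65682}{-30678 + 3 \frac{1}{-47 - 33} \left(-217\right)} = \frac{65682}{-30678 + 3 \frac{1}{-80} \left(-217\right)} = \frac{65682}{-30678 + 3 \left(- \frac{1}{80}\right) \left(-217\right)} = \frac{65682}{-30678 + \frac{651}{80}} = \frac{65682}{- \frac{2453589}{80}} = 65682 \left(- \frac{80}{2453589}\right) = - \frac{583840}{272621}$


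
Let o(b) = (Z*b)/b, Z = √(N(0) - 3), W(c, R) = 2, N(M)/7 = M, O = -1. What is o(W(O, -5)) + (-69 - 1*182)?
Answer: -251 + I*√3 ≈ -251.0 + 1.732*I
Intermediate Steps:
N(M) = 7*M
Z = I*√3 (Z = √(7*0 - 3) = √(0 - 3) = √(-3) = I*√3 ≈ 1.732*I)
o(b) = I*√3 (o(b) = ((I*√3)*b)/b = (I*b*√3)/b = I*√3)
o(W(O, -5)) + (-69 - 1*182) = I*√3 + (-69 - 1*182) = I*√3 + (-69 - 182) = I*√3 - 251 = -251 + I*√3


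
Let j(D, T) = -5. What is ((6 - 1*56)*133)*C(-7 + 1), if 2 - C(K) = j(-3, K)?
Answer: -46550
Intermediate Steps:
C(K) = 7 (C(K) = 2 - 1*(-5) = 2 + 5 = 7)
((6 - 1*56)*133)*C(-7 + 1) = ((6 - 1*56)*133)*7 = ((6 - 56)*133)*7 = -50*133*7 = -6650*7 = -46550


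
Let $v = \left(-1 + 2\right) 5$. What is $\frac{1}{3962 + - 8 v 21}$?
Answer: $\frac{1}{3122} \approx 0.00032031$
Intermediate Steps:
$v = 5$ ($v = 1 \cdot 5 = 5$)
$\frac{1}{3962 + - 8 v 21} = \frac{1}{3962 + \left(-8\right) 5 \cdot 21} = \frac{1}{3962 - 840} = \frac{1}{3122}$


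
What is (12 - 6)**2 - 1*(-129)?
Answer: 165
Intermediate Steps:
(12 - 6)**2 - 1*(-129) = 6**2 + 129 = 36 + 129 = 165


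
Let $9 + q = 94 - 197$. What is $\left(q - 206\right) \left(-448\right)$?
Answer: $142464$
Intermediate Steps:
$q = -112$ ($q = -9 + \left(94 - 197\right) = -9 - 103 = -112$)
$\left(q - 206\right) \left(-448\right) = \left(-112 - 206\right) \left(-448\right) = \left(-318\right) \left(-448\right) = 142464$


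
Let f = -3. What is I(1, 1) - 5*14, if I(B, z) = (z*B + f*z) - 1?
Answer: -73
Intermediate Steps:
I(B, z) = -1 - 3*z + B*z (I(B, z) = (z*B - 3*z) - 1 = (B*z - 3*z) - 1 = (-3*z + B*z) - 1 = -1 - 3*z + B*z)
I(1, 1) - 5*14 = (-1 - 3*1 + 1*1) - 5*14 = (-1 - 3 + 1) - 70 = -3 - 70 = -73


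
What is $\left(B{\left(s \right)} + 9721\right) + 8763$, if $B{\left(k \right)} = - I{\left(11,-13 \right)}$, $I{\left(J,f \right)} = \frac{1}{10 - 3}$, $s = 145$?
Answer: $\frac{129387}{7} \approx 18484.0$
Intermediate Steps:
$I{\left(J,f \right)} = \frac{1}{7}$
$B{\left(k \right)} = - \frac{1}{7}$ ($B{\left(k \right)} = \left(-1\right) \frac{1}{7} = - \frac{1}{7}$)
$\left(B{\left(s \right)} + 9721\right) + 8763 = \left(- \frac{1}{7} + 9721\right) + 8763 = \frac{68046}{7} + 8763 = \frac{129387}{7}$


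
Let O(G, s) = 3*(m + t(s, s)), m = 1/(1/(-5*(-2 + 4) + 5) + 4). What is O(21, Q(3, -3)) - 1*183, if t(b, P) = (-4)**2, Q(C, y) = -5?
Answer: -2550/19 ≈ -134.21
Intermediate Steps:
t(b, P) = 16
m = 5/19 (m = 1/(1/(-5*2 + 5) + 4) = 1/(1/(-10 + 5) + 4) = 1/(1/(-5) + 4) = 1/(-1/5 + 4) = 1/(19/5) = 5/19 ≈ 0.26316)
O(G, s) = 927/19 (O(G, s) = 3*(5/19 + 16) = 3*(309/19) = 927/19)
O(21, Q(3, -3)) - 1*183 = 927/19 - 1*183 = 927/19 - 183 = -2550/19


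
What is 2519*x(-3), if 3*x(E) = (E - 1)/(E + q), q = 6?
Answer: -10076/9 ≈ -1119.6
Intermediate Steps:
x(E) = (-1 + E)/(3*(6 + E)) (x(E) = ((E - 1)/(E + 6))/3 = ((-1 + E)/(6 + E))/3 = (-1 + E)/(3*(6 + E)))
2519*x(-3) = 2519*((-1 - 3)/(3*(6 - 3))) = 2519*((⅓)*(-4)/3) = 2519*((⅓)*(⅓)*(-4)) = 2519*(-4/9) = -10076/9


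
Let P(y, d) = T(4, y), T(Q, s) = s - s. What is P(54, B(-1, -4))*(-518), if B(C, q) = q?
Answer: 0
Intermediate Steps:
T(Q, s) = 0
P(y, d) = 0
P(54, B(-1, -4))*(-518) = 0*(-518) = 0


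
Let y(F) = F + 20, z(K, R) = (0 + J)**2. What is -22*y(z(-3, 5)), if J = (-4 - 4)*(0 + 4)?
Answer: -22968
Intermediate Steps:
J = -32 (J = -8*4 = -32)
z(K, R) = 1024 (z(K, R) = (0 - 32)**2 = (-32)**2 = 1024)
y(F) = 20 + F
-22*y(z(-3, 5)) = -22*(20 + 1024) = -22*1044 = -22968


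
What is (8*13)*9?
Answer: 936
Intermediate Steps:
(8*13)*9 = 104*9 = 936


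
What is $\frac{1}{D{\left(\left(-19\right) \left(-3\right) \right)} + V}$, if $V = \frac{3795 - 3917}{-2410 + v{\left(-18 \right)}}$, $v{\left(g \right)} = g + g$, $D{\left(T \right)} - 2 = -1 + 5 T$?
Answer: $\frac{1223}{349839} \approx 0.0034959$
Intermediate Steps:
$D{\left(T \right)} = 1 + 5 T$ ($D{\left(T \right)} = 2 + \left(-1 + 5 T\right) = 1 + 5 T$)
$v{\left(g \right)} = 2 g$
$V = \frac{61}{1223}$ ($V = \frac{3795 - 3917}{-2410 + 2 \left(-18\right)} = - \frac{122}{-2410 - 36} = - \frac{122}{-2446} = \left(-122\right) \left(- \frac{1}{2446}\right) = \frac{61}{1223} \approx 0.049877$)
$\frac{1}{D{\left(\left(-19\right) \left(-3\right) \right)} + V} = \frac{1}{\left(1 + 5 \left(\left(-19\right) \left(-3\right)\right)\right) + \frac{61}{1223}} = \frac{1}{\left(1 + 5 \cdot 57\right) + \frac{61}{1223}} = \frac{1}{\left(1 + 285\right) + \frac{61}{1223}} = \frac{1}{286 + \frac{61}{1223}} = \frac{1}{\frac{349839}{1223}} = \frac{1223}{349839}$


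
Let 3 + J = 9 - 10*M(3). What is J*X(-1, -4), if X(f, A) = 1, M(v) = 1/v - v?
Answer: 98/3 ≈ 32.667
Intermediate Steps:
M(v) = 1/v - v
J = 98/3 (J = -3 + (9 - 10*(1/3 - 1*3)) = -3 + (9 - 10*(⅓ - 3)) = -3 + (9 - 10*(-8/3)) = -3 + (9 + 80/3) = -3 + 107/3 = 98/3 ≈ 32.667)
J*X(-1, -4) = (98/3)*1 = 98/3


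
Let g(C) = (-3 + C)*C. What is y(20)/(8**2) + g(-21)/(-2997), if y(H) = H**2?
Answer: 8101/1332 ≈ 6.0818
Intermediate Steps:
g(C) = C*(-3 + C)
y(20)/(8**2) + g(-21)/(-2997) = 20**2/(8**2) - 21*(-3 - 21)/(-2997) = 400/64 - 21*(-24)*(-1/2997) = 400*(1/64) + 504*(-1/2997) = 25/4 - 56/333 = 8101/1332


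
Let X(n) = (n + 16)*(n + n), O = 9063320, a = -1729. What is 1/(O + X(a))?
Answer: 1/14986874 ≈ 6.6725e-8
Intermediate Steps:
X(n) = 2*n*(16 + n) (X(n) = (16 + n)*(2*n) = 2*n*(16 + n))
1/(O + X(a)) = 1/(9063320 + 2*(-1729)*(16 - 1729)) = 1/(9063320 + 2*(-1729)*(-1713)) = 1/(9063320 + 5923554) = 1/14986874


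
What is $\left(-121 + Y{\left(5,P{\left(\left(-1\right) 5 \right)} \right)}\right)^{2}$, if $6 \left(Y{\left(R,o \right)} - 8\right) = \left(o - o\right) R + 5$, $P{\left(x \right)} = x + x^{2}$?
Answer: $\frac{452929}{36} \approx 12581.0$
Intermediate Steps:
$Y{\left(R,o \right)} = \frac{53}{6}$ ($Y{\left(R,o \right)} = 8 + \frac{\left(o - o\right) R + 5}{6} = 8 + \frac{0 R + 5}{6} = 8 + \frac{0 + 5}{6} = 8 + \frac{1}{6} \cdot 5 = 8 + \frac{5}{6} = \frac{53}{6}$)
$\left(-121 + Y{\left(5,P{\left(\left(-1\right) 5 \right)} \right)}\right)^{2} = \left(-121 + \frac{53}{6}\right)^{2} = \left(- \frac{673}{6}\right)^{2} = \frac{452929}{36}$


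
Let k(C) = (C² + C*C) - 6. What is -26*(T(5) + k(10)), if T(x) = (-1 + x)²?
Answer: -5460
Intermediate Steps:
k(C) = -6 + 2*C² (k(C) = (C² + C²) - 6 = 2*C² - 6 = -6 + 2*C²)
-26*(T(5) + k(10)) = -26*((-1 + 5)² + (-6 + 2*10²)) = -26*(4² + (-6 + 2*100)) = -26*(16 + (-6 + 200)) = -26*(16 + 194) = -26*210 = -5460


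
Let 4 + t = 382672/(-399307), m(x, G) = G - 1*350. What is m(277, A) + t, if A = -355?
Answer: -283491335/399307 ≈ -709.96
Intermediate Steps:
m(x, G) = -350 + G (m(x, G) = G - 350 = -350 + G)
t = -1979900/399307 (t = -4 + 382672/(-399307) = -4 + 382672*(-1/399307) = -4 - 382672/399307 = -1979900/399307 ≈ -4.9583)
m(277, A) + t = (-350 - 355) - 1979900/399307 = -705 - 1979900/399307 = -283491335/399307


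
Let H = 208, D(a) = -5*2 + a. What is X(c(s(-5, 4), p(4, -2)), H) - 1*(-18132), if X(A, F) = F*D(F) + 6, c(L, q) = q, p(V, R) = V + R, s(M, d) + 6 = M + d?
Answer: 59322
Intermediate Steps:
s(M, d) = -6 + M + d (s(M, d) = -6 + (M + d) = -6 + M + d)
p(V, R) = R + V
D(a) = -10 + a
X(A, F) = 6 + F*(-10 + F) (X(A, F) = F*(-10 + F) + 6 = 6 + F*(-10 + F))
X(c(s(-5, 4), p(4, -2)), H) - 1*(-18132) = (6 + 208*(-10 + 208)) - 1*(-18132) = (6 + 208*198) + 18132 = (6 + 41184) + 18132 = 41190 + 18132 = 59322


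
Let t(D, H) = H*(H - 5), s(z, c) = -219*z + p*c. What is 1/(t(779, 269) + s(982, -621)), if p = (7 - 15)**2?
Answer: -1/183786 ≈ -5.4411e-6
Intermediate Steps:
p = 64 (p = (-8)**2 = 64)
s(z, c) = -219*z + 64*c
t(D, H) = H*(-5 + H)
1/(t(779, 269) + s(982, -621)) = 1/(269*(-5 + 269) + (-219*982 + 64*(-621))) = 1/(269*264 + (-215058 - 39744)) = 1/(71016 - 254802) = 1/(-183786) = -1/183786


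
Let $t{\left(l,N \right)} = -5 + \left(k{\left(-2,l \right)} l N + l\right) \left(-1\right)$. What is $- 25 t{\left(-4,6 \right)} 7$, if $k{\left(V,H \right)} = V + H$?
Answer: $25375$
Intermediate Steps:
$k{\left(V,H \right)} = H + V$
$t{\left(l,N \right)} = -5 - l - N l \left(-2 + l\right)$ ($t{\left(l,N \right)} = -5 + \left(\left(l - 2\right) l N + l\right) \left(-1\right) = -5 + \left(\left(-2 + l\right) l N + l\right) \left(-1\right) = -5 + \left(l \left(-2 + l\right) N + l\right) \left(-1\right) = -5 + \left(N l \left(-2 + l\right) + l\right) \left(-1\right) = -5 + \left(l + N l \left(-2 + l\right)\right) \left(-1\right) = -5 - \left(l + N l \left(-2 + l\right)\right) = -5 - l - N l \left(-2 + l\right)$)
$- 25 t{\left(-4,6 \right)} 7 = - 25 \left(-5 - -4 - 6 \left(-4\right) \left(-2 - 4\right)\right) 7 = - 25 \left(-5 + 4 - 6 \left(-4\right) \left(-6\right)\right) 7 = - 25 \left(-5 + 4 - 144\right) 7 = \left(-25\right) \left(-145\right) 7 = 3625 \cdot 7 = 25375$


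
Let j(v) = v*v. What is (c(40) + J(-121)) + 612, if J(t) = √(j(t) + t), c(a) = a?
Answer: 652 + 22*√30 ≈ 772.50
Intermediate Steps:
j(v) = v²
J(t) = √(t + t²) (J(t) = √(t² + t) = √(t + t²))
(c(40) + J(-121)) + 612 = (40 + √(-121*(1 - 121))) + 612 = (40 + √(-121*(-120))) + 612 = (40 + √14520) + 612 = (40 + 22*√30) + 612 = 652 + 22*√30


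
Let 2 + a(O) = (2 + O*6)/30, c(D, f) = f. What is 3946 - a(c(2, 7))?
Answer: 59198/15 ≈ 3946.5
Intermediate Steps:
a(O) = -29/15 + O/5 (a(O) = -2 + (2 + O*6)/30 = -2 + (2 + 6*O)*(1/30) = -2 + (1/15 + O/5) = -29/15 + O/5)
3946 - a(c(2, 7)) = 3946 - (-29/15 + (⅕)*7) = 3946 - (-29/15 + 7/5) = 3946 - 1*(-8/15) = 3946 + 8/15 = 59198/15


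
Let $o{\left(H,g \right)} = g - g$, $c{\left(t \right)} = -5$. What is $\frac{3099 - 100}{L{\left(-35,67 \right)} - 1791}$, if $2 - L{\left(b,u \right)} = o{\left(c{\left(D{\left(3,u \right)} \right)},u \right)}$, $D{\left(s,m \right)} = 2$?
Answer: $- \frac{2999}{1789} \approx -1.6764$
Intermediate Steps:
$o{\left(H,g \right)} = 0$
$L{\left(b,u \right)} = 2$ ($L{\left(b,u \right)} = 2 - 0 = 2 + 0 = 2$)
$\frac{3099 - 100}{L{\left(-35,67 \right)} - 1791} = \frac{3099 - 100}{2 - 1791} = \frac{2999}{-1789} = 2999 \left(- \frac{1}{1789}\right) = - \frac{2999}{1789}$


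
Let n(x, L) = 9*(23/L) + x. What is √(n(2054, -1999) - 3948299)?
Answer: I*√15769199380038/1999 ≈ 1986.5*I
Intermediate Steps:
n(x, L) = x + 207/L (n(x, L) = 207/L + x = x + 207/L)
√(n(2054, -1999) - 3948299) = √((2054 + 207/(-1999)) - 3948299) = √((2054 + 207*(-1/1999)) - 3948299) = √((2054 - 207/1999) - 3948299) = √(4105739/1999 - 3948299) = √(-7888543962/1999) = I*√15769199380038/1999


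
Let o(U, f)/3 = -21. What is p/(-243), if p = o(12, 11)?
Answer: 7/27 ≈ 0.25926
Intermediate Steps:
o(U, f) = -63 (o(U, f) = 3*(-21) = -63)
p = -63
p/(-243) = -63/(-243) = -63*(-1/243) = 7/27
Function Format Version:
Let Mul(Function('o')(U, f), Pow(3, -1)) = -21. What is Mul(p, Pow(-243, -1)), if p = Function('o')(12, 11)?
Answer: Rational(7, 27) ≈ 0.25926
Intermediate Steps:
Function('o')(U, f) = -63 (Function('o')(U, f) = Mul(3, -21) = -63)
p = -63
Mul(p, Pow(-243, -1)) = Mul(-63, Pow(-243, -1)) = Mul(-63, Rational(-1, 243)) = Rational(7, 27)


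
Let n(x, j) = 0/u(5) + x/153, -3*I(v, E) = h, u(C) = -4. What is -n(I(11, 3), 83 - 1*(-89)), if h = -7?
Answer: -7/459 ≈ -0.015251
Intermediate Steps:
I(v, E) = 7/3 (I(v, E) = -⅓*(-7) = 7/3)
n(x, j) = x/153 (n(x, j) = 0/(-4) + x/153 = 0*(-¼) + x*(1/153) = 0 + x/153 = x/153)
-n(I(11, 3), 83 - 1*(-89)) = -7/(153*3) = -1*7/459 = -7/459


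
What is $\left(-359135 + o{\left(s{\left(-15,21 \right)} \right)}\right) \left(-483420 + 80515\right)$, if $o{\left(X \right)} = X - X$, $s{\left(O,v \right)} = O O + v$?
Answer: $144697287175$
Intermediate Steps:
$s{\left(O,v \right)} = v + O^{2}$ ($s{\left(O,v \right)} = O^{2} + v = v + O^{2}$)
$o{\left(X \right)} = 0$
$\left(-359135 + o{\left(s{\left(-15,21 \right)} \right)}\right) \left(-483420 + 80515\right) = \left(-359135 + 0\right) \left(-483420 + 80515\right) = \left(-359135\right) \left(-402905\right) = 144697287175$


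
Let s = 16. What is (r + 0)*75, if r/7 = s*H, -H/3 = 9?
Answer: -226800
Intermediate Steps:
H = -27 (H = -3*9 = -27)
r = -3024 (r = 7*(16*(-27)) = 7*(-432) = -3024)
(r + 0)*75 = (-3024 + 0)*75 = -3024*75 = -226800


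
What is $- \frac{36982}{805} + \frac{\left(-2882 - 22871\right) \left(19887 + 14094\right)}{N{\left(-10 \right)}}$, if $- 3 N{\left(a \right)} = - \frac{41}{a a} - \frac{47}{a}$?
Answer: $\frac{5418966653698}{8855} \approx 6.1197 \cdot 10^{8}$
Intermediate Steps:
$N{\left(a \right)} = \frac{41}{3 a^{2}} + \frac{47}{3 a}$ ($N{\left(a \right)} = - \frac{- \frac{41}{a a} - \frac{47}{a}}{3} = - \frac{- \frac{41}{a^{2}} - \frac{47}{a}}{3} = - \frac{- \frac{47}{a} - \frac{41}{a^{2}}}{3} = \frac{41}{3 a^{2}} + \frac{47}{3 a}$)
$- \frac{36982}{805} + \frac{\left(-2882 - 22871\right) \left(19887 + 14094\right)}{N{\left(-10 \right)}} = - \frac{36982}{805} + \frac{\left(-2882 - 22871\right) \left(19887 + 14094\right)}{\frac{1}{3} \cdot \frac{1}{100} \left(41 + 47 \left(-10\right)\right)} = \left(-36982\right) \frac{1}{805} + \frac{\left(-25753\right) 33981}{\frac{1}{3} \cdot \frac{1}{100} \left(41 - 470\right)} = - \frac{36982}{805} - \frac{875112693}{\frac{1}{3} \cdot \frac{1}{100} \left(-429\right)} = - \frac{36982}{805} - \frac{875112693}{- \frac{143}{100}} = - \frac{36982}{805} - - \frac{6731636100}{11} = - \frac{36982}{805} + \frac{6731636100}{11} = \frac{5418966653698}{8855}$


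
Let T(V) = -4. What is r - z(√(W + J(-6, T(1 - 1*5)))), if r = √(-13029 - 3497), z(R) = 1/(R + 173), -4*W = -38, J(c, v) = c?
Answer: -346/59851 + √14/59851 + I*√16526 ≈ -0.0057185 + 128.55*I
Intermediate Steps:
W = 19/2 (W = -¼*(-38) = 19/2 ≈ 9.5000)
z(R) = 1/(173 + R)
r = I*√16526 (r = √(-16526) = I*√16526 ≈ 128.55*I)
r - z(√(W + J(-6, T(1 - 1*5)))) = I*√16526 - 1/(173 + √(19/2 - 6)) = I*√16526 - 1/(173 + √(7/2)) = I*√16526 - 1/(173 + √14/2) = -1/(173 + √14/2) + I*√16526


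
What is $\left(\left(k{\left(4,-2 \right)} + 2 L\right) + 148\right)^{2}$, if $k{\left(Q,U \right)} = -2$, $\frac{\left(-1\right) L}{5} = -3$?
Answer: $30976$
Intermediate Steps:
$L = 15$ ($L = \left(-5\right) \left(-3\right) = 15$)
$\left(\left(k{\left(4,-2 \right)} + 2 L\right) + 148\right)^{2} = \left(\left(-2 + 2 \cdot 15\right) + 148\right)^{2} = \left(\left(-2 + 30\right) + 148\right)^{2} = \left(28 + 148\right)^{2} = 176^{2} = 30976$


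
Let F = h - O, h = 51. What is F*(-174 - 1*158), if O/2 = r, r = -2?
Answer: -18260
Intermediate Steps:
O = -4 (O = 2*(-2) = -4)
F = 55 (F = 51 - 1*(-4) = 51 + 4 = 55)
F*(-174 - 1*158) = 55*(-174 - 1*158) = 55*(-174 - 158) = 55*(-332) = -18260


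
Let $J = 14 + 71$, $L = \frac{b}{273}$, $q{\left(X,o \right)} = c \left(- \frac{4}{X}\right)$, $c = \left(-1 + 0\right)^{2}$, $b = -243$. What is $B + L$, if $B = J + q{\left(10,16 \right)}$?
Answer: $\frac{38088}{455} \approx 83.71$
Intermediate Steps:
$c = 1$ ($c = \left(-1\right)^{2} = 1$)
$q{\left(X,o \right)} = - \frac{4}{X}$ ($q{\left(X,o \right)} = 1 \left(- \frac{4}{X}\right) = - \frac{4}{X}$)
$L = - \frac{81}{91}$ ($L = - \frac{243}{273} = \left(-243\right) \frac{1}{273} = - \frac{81}{91} \approx -0.89011$)
$J = 85$
$B = \frac{423}{5}$ ($B = 85 - \frac{4}{10} = 85 - \frac{2}{5} = \frac{423}{5} \approx 84.6$)
$B + L = \frac{423}{5} - \frac{81}{91} = \frac{38088}{455}$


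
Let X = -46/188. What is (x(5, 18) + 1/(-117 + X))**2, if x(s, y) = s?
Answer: 3026210121/121462441 ≈ 24.915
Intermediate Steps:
X = -23/94 (X = -46*1/188 = -23/94 ≈ -0.24468)
(x(5, 18) + 1/(-117 + X))**2 = (5 + 1/(-117 - 23/94))**2 = (5 + 1/(-11021/94))**2 = (5 - 94/11021)**2 = (55011/11021)**2 = 3026210121/121462441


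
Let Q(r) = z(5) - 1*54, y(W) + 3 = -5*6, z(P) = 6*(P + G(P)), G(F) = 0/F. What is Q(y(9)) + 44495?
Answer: 44471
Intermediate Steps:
G(F) = 0
z(P) = 6*P (z(P) = 6*(P + 0) = 6*P)
y(W) = -33 (y(W) = -3 - 5*6 = -3 - 30 = -33)
Q(r) = -24 (Q(r) = 6*5 - 1*54 = 30 - 54 = -24)
Q(y(9)) + 44495 = -24 + 44495 = 44471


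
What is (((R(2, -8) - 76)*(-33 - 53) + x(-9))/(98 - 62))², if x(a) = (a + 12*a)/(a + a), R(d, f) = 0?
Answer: 171217225/5184 ≈ 33028.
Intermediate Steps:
x(a) = 13/2 (x(a) = (13*a)/((2*a)) = (1/(2*a))*(13*a) = 13/2)
(((R(2, -8) - 76)*(-33 - 53) + x(-9))/(98 - 62))² = (((0 - 76)*(-33 - 53) + 13/2)/(98 - 62))² = ((-76*(-86) + 13/2)/36)² = ((6536 + 13/2)*(1/36))² = ((13085/2)*(1/36))² = (13085/72)² = 171217225/5184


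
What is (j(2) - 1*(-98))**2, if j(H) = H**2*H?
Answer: 11236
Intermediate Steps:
j(H) = H**3
(j(2) - 1*(-98))**2 = (2**3 - 1*(-98))**2 = (8 + 98)**2 = 106**2 = 11236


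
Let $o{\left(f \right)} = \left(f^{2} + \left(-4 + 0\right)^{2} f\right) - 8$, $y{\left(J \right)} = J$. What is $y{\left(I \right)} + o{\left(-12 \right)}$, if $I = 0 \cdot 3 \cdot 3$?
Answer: $-56$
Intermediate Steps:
$I = 0$ ($I = 0 \cdot 3 = 0$)
$o{\left(f \right)} = -8 + f^{2} + 16 f$ ($o{\left(f \right)} = \left(f^{2} + \left(-4\right)^{2} f\right) - 8 = \left(f^{2} + 16 f\right) - 8 = -8 + f^{2} + 16 f$)
$y{\left(I \right)} + o{\left(-12 \right)} = 0 + \left(-8 + \left(-12\right)^{2} + 16 \left(-12\right)\right) = 0 - 56 = -56$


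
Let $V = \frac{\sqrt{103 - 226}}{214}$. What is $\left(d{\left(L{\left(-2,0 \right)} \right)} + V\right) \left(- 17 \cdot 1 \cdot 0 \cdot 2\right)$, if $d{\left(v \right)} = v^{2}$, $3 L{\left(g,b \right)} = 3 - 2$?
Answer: $0$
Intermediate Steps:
$L{\left(g,b \right)} = \frac{1}{3}$ ($L{\left(g,b \right)} = \frac{3 - 2}{3} = \frac{1}{3} \cdot 1 = \frac{1}{3}$)
$V = \frac{i \sqrt{123}}{214}$ ($V = \sqrt{-123} \cdot \frac{1}{214} = i \sqrt{123} \cdot \frac{1}{214} = \frac{i \sqrt{123}}{214} \approx 0.051825 i$)
$\left(d{\left(L{\left(-2,0 \right)} \right)} + V\right) \left(- 17 \cdot 1 \cdot 0 \cdot 2\right) = \left(\left(\frac{1}{3}\right)^{2} + \frac{i \sqrt{123}}{214}\right) \left(- 17 \cdot 1 \cdot 0 \cdot 2\right) = \left(\frac{1}{9} + \frac{i \sqrt{123}}{214}\right) \left(- 17 \cdot 0 \cdot 2\right) = \left(\frac{1}{9} + \frac{i \sqrt{123}}{214}\right) \left(\left(-17\right) 0\right) = \left(\frac{1}{9} + \frac{i \sqrt{123}}{214}\right) 0 = 0$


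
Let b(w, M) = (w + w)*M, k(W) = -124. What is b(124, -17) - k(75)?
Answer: -4092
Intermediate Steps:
b(w, M) = 2*M*w (b(w, M) = (2*w)*M = 2*M*w)
b(124, -17) - k(75) = 2*(-17)*124 - 1*(-124) = -4216 + 124 = -4092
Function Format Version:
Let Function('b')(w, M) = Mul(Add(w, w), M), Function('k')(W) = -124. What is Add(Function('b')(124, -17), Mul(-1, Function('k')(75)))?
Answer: -4092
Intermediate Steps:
Function('b')(w, M) = Mul(2, M, w) (Function('b')(w, M) = Mul(Mul(2, w), M) = Mul(2, M, w))
Add(Function('b')(124, -17), Mul(-1, Function('k')(75))) = Add(Mul(2, -17, 124), Mul(-1, -124)) = Add(-4216, 124) = -4092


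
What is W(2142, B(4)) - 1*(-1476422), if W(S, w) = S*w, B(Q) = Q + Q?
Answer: 1493558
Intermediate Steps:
B(Q) = 2*Q
W(2142, B(4)) - 1*(-1476422) = 2142*(2*4) - 1*(-1476422) = 2142*8 + 1476422 = 17136 + 1476422 = 1493558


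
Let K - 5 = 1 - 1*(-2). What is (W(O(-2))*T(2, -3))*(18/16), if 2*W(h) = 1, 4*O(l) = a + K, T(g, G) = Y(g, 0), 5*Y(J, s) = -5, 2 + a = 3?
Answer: -9/16 ≈ -0.56250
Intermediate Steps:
a = 1 (a = -2 + 3 = 1)
Y(J, s) = -1 (Y(J, s) = (⅕)*(-5) = -1)
K = 8 (K = 5 + (1 - 1*(-2)) = 5 + (1 + 2) = 5 + 3 = 8)
T(g, G) = -1
O(l) = 9/4 (O(l) = (1 + 8)/4 = (¼)*9 = 9/4)
W(h) = ½ (W(h) = (½)*1 = ½)
(W(O(-2))*T(2, -3))*(18/16) = ((½)*(-1))*(18/16) = -9/16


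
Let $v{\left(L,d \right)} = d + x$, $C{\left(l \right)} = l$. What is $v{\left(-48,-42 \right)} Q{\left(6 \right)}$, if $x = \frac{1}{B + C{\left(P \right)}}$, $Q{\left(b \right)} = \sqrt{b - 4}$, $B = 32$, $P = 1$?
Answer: $- \frac{1385 \sqrt{2}}{33} \approx -59.354$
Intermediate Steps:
$Q{\left(b \right)} = \sqrt{-4 + b}$
$x = \frac{1}{33}$ ($x = \frac{1}{32 + 1} = \frac{1}{33} \approx 0.030303$)
$v{\left(L,d \right)} = \frac{1}{33} + d$ ($v{\left(L,d \right)} = d + \frac{1}{33} = \frac{1}{33} + d$)
$v{\left(-48,-42 \right)} Q{\left(6 \right)} = \left(\frac{1}{33} - 42\right) \sqrt{-4 + 6} = - \frac{1385 \sqrt{2}}{33}$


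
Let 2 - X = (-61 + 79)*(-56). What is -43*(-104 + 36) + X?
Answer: 3934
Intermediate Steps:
X = 1010 (X = 2 - (-61 + 79)*(-56) = 2 - 18*(-56) = 2 - 1*(-1008) = 2 + 1008 = 1010)
-43*(-104 + 36) + X = -43*(-104 + 36) + 1010 = -43*(-68) + 1010 = 2924 + 1010 = 3934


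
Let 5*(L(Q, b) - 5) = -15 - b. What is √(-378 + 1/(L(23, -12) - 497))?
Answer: 19*I*√6352077/2463 ≈ 19.442*I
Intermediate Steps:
L(Q, b) = 2 - b/5 (L(Q, b) = 5 + (-15 - b)/5 = 5 + (-3 - b/5) = 2 - b/5)
√(-378 + 1/(L(23, -12) - 497)) = √(-378 + 1/((2 - ⅕*(-12)) - 497)) = √(-378 + 1/((2 + 12/5) - 497)) = √(-378 + 1/(22/5 - 497)) = √(-378 + 1/(-2463/5)) = √(-378 - 5/2463) = √(-931019/2463) = 19*I*√6352077/2463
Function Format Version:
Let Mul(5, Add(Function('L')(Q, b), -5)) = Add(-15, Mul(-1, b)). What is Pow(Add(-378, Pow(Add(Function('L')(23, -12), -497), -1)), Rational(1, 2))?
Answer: Mul(Rational(19, 2463), I, Pow(6352077, Rational(1, 2))) ≈ Mul(19.442, I)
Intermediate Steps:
Function('L')(Q, b) = Add(2, Mul(Rational(-1, 5), b)) (Function('L')(Q, b) = Add(5, Mul(Rational(1, 5), Add(-15, Mul(-1, b)))) = Add(5, Add(-3, Mul(Rational(-1, 5), b))) = Add(2, Mul(Rational(-1, 5), b)))
Pow(Add(-378, Pow(Add(Function('L')(23, -12), -497), -1)), Rational(1, 2)) = Pow(Add(-378, Pow(Add(Add(2, Mul(Rational(-1, 5), -12)), -497), -1)), Rational(1, 2)) = Pow(Add(-378, Pow(Add(Add(2, Rational(12, 5)), -497), -1)), Rational(1, 2)) = Pow(Add(-378, Pow(Add(Rational(22, 5), -497), -1)), Rational(1, 2)) = Pow(Add(-378, Pow(Rational(-2463, 5), -1)), Rational(1, 2)) = Pow(Add(-378, Rational(-5, 2463)), Rational(1, 2)) = Pow(Rational(-931019, 2463), Rational(1, 2)) = Mul(Rational(19, 2463), I, Pow(6352077, Rational(1, 2)))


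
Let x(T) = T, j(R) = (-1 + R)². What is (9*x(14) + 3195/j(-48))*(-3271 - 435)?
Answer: -1133002026/2401 ≈ -4.7189e+5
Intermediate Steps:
(9*x(14) + 3195/j(-48))*(-3271 - 435) = (9*14 + 3195/((-1 - 48)²))*(-3271 - 435) = (126 + 3195/((-49)²))*(-3706) = (126 + 3195/2401)*(-3706) = (305721/2401)*(-3706) = -1133002026/2401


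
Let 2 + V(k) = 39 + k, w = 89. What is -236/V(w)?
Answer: -118/63 ≈ -1.8730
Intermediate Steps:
V(k) = 37 + k (V(k) = -2 + (39 + k) = 37 + k)
-236/V(w) = -236/(37 + 89) = -236/126 = -236*1/126 = -118/63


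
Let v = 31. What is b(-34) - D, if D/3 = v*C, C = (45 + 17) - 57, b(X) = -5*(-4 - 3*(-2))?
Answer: -475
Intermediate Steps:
b(X) = -10 (b(X) = -5*(-4 + 6) = -5*2 = -10)
C = 5 (C = 62 - 57 = 5)
D = 465 (D = 3*(31*5) = 3*155 = 465)
b(-34) - D = -10 - 1*465 = -10 - 465 = -475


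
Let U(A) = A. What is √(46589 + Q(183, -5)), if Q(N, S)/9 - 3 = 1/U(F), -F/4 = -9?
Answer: √186465/2 ≈ 215.91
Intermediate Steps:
F = 36 (F = -4*(-9) = 36)
Q(N, S) = 109/4 (Q(N, S) = 27 + 9/36 = 27 + 9*(1/36) = 27 + ¼ = 109/4)
√(46589 + Q(183, -5)) = √(46589 + 109/4) = √(186465/4) = √186465/2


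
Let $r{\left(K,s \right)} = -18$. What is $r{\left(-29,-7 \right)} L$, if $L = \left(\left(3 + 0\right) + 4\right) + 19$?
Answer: $-468$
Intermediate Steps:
$L = 26$ ($L = \left(3 + 4\right) + 19 = 7 + 19 = 26$)
$r{\left(-29,-7 \right)} L = \left(-18\right) 26 = -468$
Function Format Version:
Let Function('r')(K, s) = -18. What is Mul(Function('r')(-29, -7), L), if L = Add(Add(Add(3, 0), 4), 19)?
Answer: -468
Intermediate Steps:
L = 26 (L = Add(Add(3, 4), 19) = Add(7, 19) = 26)
Mul(Function('r')(-29, -7), L) = Mul(-18, 26) = -468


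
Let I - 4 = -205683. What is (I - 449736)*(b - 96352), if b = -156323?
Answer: 165606985125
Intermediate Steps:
I = -205679 (I = 4 - 205683 = -205679)
(I - 449736)*(b - 96352) = (-205679 - 449736)*(-156323 - 96352) = -655415*(-252675) = 165606985125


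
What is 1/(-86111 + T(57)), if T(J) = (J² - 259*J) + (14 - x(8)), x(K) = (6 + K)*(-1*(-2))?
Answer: -1/97639 ≈ -1.0242e-5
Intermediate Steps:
x(K) = 12 + 2*K (x(K) = (6 + K)*2 = 12 + 2*K)
T(J) = -14 + J² - 259*J (T(J) = (J² - 259*J) + (14 - (12 + 2*8)) = (J² - 259*J) + (14 - (12 + 16)) = (J² - 259*J) + (14 - 1*28) = (J² - 259*J) + (14 - 28) = (J² - 259*J) - 14 = -14 + J² - 259*J)
1/(-86111 + T(57)) = 1/(-86111 + (-14 + 57² - 259*57)) = 1/(-86111 + (-14 + 3249 - 14763)) = 1/(-86111 - 11528) = 1/(-97639) = -1/97639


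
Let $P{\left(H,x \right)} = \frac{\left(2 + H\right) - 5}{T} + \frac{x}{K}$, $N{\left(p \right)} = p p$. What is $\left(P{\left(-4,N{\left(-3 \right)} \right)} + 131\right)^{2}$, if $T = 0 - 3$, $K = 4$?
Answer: $\frac{2647129}{144} \approx 18383.0$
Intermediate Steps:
$T = -3$
$N{\left(p \right)} = p^{2}$
$P{\left(H,x \right)} = 1 - \frac{H}{3} + \frac{x}{4}$ ($P{\left(H,x \right)} = \frac{\left(2 + H\right) - 5}{-3} + \frac{x}{4} = \left(-3 + H\right) \left(- \frac{1}{3}\right) + x \frac{1}{4} = \left(1 - \frac{H}{3}\right) + \frac{x}{4} = 1 - \frac{H}{3} + \frac{x}{4}$)
$\left(P{\left(-4,N{\left(-3 \right)} \right)} + 131\right)^{2} = \left(\left(1 - - \frac{4}{3} + \frac{\left(-3\right)^{2}}{4}\right) + 131\right)^{2} = \left(\left(1 + \frac{4}{3} + \frac{1}{4} \cdot 9\right) + 131\right)^{2} = \left(\left(1 + \frac{4}{3} + \frac{9}{4}\right) + 131\right)^{2} = \left(\frac{55}{12} + 131\right)^{2} = \left(\frac{1627}{12}\right)^{2} = \frac{2647129}{144}$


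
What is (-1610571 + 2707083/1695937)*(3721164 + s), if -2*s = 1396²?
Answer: -7502555927851889664/1695937 ≈ -4.4238e+12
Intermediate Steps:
s = -974408 (s = -½*1396² = -½*1948816 = -974408)
(-1610571 + 2707083/1695937)*(3721164 + s) = (-1610571 + 2707083/1695937)*(3721164 - 974408) = (-1610571 + 2707083*(1/1695937))*2746756 = (-1610571 + 2707083/1695937)*2746756 = -2731424242944/1695937*2746756 = -7502555927851889664/1695937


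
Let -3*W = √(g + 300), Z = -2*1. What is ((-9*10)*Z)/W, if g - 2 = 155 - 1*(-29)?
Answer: -10*√6 ≈ -24.495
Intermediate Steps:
g = 186 (g = 2 + (155 - 1*(-29)) = 2 + (155 + 29) = 2 + 184 = 186)
Z = -2
W = -3*√6 (W = -√(186 + 300)/3 = -3*√6 ≈ -7.3485)
((-9*10)*Z)/W = (-9*10*(-2))/((-3*√6)) = (-90*(-2))*(-√6/18) = 180*(-√6/18) = -10*√6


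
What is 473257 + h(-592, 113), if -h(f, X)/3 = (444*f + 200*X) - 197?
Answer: 1194592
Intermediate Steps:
h(f, X) = 591 - 1332*f - 600*X (h(f, X) = -3*((444*f + 200*X) - 197) = -3*((200*X + 444*f) - 197) = -3*(-197 + 200*X + 444*f) = 591 - 1332*f - 600*X)
473257 + h(-592, 113) = 473257 + (591 - 1332*(-592) - 600*113) = 473257 + (591 + 788544 - 67800) = 473257 + 721335 = 1194592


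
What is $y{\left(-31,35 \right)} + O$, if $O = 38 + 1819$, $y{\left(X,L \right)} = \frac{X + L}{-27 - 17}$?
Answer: $\frac{20426}{11} \approx 1856.9$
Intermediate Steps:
$y{\left(X,L \right)} = - \frac{L}{44} - \frac{X}{44}$ ($y{\left(X,L \right)} = \frac{L + X}{-44} = \left(L + X\right) \left(- \frac{1}{44}\right) = - \frac{L}{44} - \frac{X}{44}$)
$O = 1857$
$y{\left(-31,35 \right)} + O = \left(\left(- \frac{1}{44}\right) 35 - - \frac{31}{44}\right) + 1857 = \left(- \frac{35}{44} + \frac{31}{44}\right) + 1857 = - \frac{1}{11} + 1857 = \frac{20426}{11}$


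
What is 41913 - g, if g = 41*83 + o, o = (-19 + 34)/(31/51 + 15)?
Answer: 30653195/796 ≈ 38509.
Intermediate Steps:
o = 765/796 (o = 15/(31*(1/51) + 15) = 15/(31/51 + 15) = 15/(796/51) = 15*(51/796) = 765/796 ≈ 0.96105)
g = 2709553/796 (g = 41*83 + 765/796 = 3403 + 765/796 = 2709553/796 ≈ 3404.0)
41913 - g = 41913 - 1*2709553/796 = 41913 - 2709553/796 = 30653195/796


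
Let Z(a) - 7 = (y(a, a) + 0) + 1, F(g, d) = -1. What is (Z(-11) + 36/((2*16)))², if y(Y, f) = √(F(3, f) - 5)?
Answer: 4945/64 + 73*I*√6/4 ≈ 77.266 + 44.703*I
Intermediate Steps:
y(Y, f) = I*√6 (y(Y, f) = √(-1 - 5) = √(-6) = I*√6)
Z(a) = 8 + I*√6 (Z(a) = 7 + ((I*√6 + 0) + 1) = 7 + (I*√6 + 1) = 7 + (1 + I*√6) = 8 + I*√6)
(Z(-11) + 36/((2*16)))² = ((8 + I*√6) + 36/((2*16)))² = ((8 + I*√6) + 36/32)² = ((8 + I*√6) + 36*(1/32))² = ((8 + I*√6) + 9/8)² = (73/8 + I*√6)²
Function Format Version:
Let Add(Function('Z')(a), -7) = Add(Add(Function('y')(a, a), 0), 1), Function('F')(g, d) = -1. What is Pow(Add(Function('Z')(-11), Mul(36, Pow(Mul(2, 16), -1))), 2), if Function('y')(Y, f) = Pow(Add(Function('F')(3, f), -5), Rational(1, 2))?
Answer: Add(Rational(4945, 64), Mul(Rational(73, 4), I, Pow(6, Rational(1, 2)))) ≈ Add(77.266, Mul(44.703, I))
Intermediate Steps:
Function('y')(Y, f) = Mul(I, Pow(6, Rational(1, 2))) (Function('y')(Y, f) = Pow(Add(-1, -5), Rational(1, 2)) = Pow(-6, Rational(1, 2)) = Mul(I, Pow(6, Rational(1, 2))))
Function('Z')(a) = Add(8, Mul(I, Pow(6, Rational(1, 2)))) (Function('Z')(a) = Add(7, Add(Add(Mul(I, Pow(6, Rational(1, 2))), 0), 1)) = Add(7, Add(Mul(I, Pow(6, Rational(1, 2))), 1)) = Add(7, Add(1, Mul(I, Pow(6, Rational(1, 2))))) = Add(8, Mul(I, Pow(6, Rational(1, 2)))))
Pow(Add(Function('Z')(-11), Mul(36, Pow(Mul(2, 16), -1))), 2) = Pow(Add(Add(8, Mul(I, Pow(6, Rational(1, 2)))), Mul(36, Pow(Mul(2, 16), -1))), 2) = Pow(Add(Add(8, Mul(I, Pow(6, Rational(1, 2)))), Mul(36, Pow(32, -1))), 2) = Pow(Add(Add(8, Mul(I, Pow(6, Rational(1, 2)))), Mul(36, Rational(1, 32))), 2) = Pow(Add(Add(8, Mul(I, Pow(6, Rational(1, 2)))), Rational(9, 8)), 2) = Pow(Add(Rational(73, 8), Mul(I, Pow(6, Rational(1, 2)))), 2)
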